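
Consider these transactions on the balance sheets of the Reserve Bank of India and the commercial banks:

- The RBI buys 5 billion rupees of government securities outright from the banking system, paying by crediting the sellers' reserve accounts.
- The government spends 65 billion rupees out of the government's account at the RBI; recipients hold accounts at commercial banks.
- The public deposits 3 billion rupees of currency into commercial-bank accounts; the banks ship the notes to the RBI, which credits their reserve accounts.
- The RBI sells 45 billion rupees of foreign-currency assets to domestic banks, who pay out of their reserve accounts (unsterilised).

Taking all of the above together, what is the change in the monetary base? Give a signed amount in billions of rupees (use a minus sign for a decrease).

+25 billion

OMO purchase (from banks) 5 billion rupees: RBI balance sheet expands → +5B.
Government spending 65 billion rupees: a non-base liability converts back to reserves → +65B.
Currency deposit 3 billion rupees: just a shift between currency and reserves — both are base money → 0.
FX sale 45 billion rupees: RBI balance sheet contracts → −45B.
Net: 5 + 65 + 0 − 45 = +25 billion.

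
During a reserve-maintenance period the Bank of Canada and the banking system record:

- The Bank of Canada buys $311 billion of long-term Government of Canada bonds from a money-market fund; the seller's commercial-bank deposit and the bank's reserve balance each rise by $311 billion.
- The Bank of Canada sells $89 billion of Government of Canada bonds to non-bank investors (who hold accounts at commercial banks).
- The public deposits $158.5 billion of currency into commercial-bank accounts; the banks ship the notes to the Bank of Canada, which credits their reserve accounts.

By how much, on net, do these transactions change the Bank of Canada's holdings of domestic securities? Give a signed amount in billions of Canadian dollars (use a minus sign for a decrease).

Bank of Canada balance sheet:
  Assets:      Securities +$222B
  Liabilities: Bank reserves +$380.5B, Currency in circulation −$158.5B
So the change in the Bank of Canada's holdings of domestic securities is +$222 billion.

+$222 billion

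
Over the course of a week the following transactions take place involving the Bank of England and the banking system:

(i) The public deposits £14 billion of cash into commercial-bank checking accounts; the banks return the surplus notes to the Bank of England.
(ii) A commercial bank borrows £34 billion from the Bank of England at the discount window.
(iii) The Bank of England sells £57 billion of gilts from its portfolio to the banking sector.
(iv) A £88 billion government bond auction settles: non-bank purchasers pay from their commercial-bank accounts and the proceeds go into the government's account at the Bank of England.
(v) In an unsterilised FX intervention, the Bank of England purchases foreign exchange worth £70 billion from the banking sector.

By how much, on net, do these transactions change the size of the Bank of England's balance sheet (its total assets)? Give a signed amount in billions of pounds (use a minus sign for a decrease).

+£47 billion

Bank of England balance sheet:
  Assets:      Securities −£57B, Loans to banks +£34B, Foreign assets +£70B
  Liabilities: Bank reserves −£27B, Currency in circulation −£14B, Government deposits +£88B
Commercial banking system:
  Assets:      Reserves at CB −£27B, Securities +£57B, Foreign assets −£70B
  Liabilities: Checkable deposits −£74B, Borrowings from CB +£34B
Change in total Bank of England assets = +£47 billion.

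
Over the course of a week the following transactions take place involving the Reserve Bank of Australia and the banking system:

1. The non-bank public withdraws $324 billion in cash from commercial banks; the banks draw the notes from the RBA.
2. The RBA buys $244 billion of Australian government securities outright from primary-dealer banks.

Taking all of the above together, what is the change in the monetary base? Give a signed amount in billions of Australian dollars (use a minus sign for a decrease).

+$244 billion

RBA balance sheet:
  Assets:      Securities +$244B
  Liabilities: Bank reserves −$80B, Currency in circulation +$324B
Commercial banking system:
  Assets:      Reserves at CB −$80B, Securities −$244B
  Liabilities: Checkable deposits −$324B
Monetary base = currency + reserves: +$324B + (−$80B) = +$244 billion.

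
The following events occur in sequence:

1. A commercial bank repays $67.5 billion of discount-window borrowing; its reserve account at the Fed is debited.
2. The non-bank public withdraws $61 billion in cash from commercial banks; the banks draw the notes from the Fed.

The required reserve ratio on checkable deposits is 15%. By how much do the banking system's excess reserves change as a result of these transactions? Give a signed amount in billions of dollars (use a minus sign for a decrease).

-$119.35 billion

Discount-window repayment $67.5 billion: reserves −$67.5B, deposits 0.
Currency withdrawal $61 billion: reserves −$61B, deposits −$61B.
Totals: Δreserves = −$128.5B, Δdeposits = −$61B.
Δrequired reserves = 15% × −$61B = −$9.15B.
Δexcess reserves = Δreserves − Δrequired = −$128.5B − (−$9.15B) = -$119.35 billion.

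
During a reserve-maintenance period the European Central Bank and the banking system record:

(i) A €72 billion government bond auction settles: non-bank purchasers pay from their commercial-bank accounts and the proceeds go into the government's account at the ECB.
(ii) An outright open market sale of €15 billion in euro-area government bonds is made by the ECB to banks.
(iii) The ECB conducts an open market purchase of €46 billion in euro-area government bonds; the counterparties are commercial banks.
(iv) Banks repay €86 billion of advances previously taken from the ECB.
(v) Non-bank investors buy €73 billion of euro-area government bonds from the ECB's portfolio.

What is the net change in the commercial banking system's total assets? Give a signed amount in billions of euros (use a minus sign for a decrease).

-€231 billion

Government account inflow €72 billion: bank balance sheets shrink → −€72B.
OMO sale (to banks) €15 billion: just an asset swap on bank balance sheets → 0.
OMO purchase (from banks) €46 billion: just an asset swap on bank balance sheets → 0.
Discount-window repayment €86 billion: bank balance sheets shrink → −€86B.
Asset sale (to non-banks) €73 billion: bank balance sheets shrink → −€73B.
Net: −72 + 0 + 0 − 86 − 73 = -€231 billion.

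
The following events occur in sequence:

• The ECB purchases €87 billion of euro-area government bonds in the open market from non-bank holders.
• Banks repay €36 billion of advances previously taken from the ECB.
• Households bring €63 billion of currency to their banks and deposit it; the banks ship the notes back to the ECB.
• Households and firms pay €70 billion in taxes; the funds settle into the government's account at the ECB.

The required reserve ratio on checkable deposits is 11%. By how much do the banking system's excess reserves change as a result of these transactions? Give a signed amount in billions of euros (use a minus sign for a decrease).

Asset purchase (from non-banks) €87 billion: reserves +€87B, deposits +€87B.
Discount-window repayment €36 billion: reserves −€36B, deposits 0.
Currency deposit €63 billion: reserves +€63B, deposits +€63B.
Government account inflow €70 billion: reserves −€70B, deposits −€70B.
Totals: Δreserves = +€44B, Δdeposits = +€80B.
Δrequired reserves = 11% × +€80B = +€8.8B.
Δexcess reserves = Δreserves − Δrequired = +€44B − (+€8.8B) = +€35.2 billion.

+€35.2 billion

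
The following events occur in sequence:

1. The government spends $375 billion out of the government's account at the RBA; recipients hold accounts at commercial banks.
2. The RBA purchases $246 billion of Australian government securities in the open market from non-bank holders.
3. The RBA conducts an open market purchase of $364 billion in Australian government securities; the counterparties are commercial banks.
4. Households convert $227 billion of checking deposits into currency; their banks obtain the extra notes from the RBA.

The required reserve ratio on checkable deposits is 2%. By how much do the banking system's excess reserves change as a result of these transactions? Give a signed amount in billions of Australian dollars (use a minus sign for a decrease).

+$750.12 billion

Government spending $375 billion: reserves +$375B, deposits +$375B.
Asset purchase (from non-banks) $246 billion: reserves +$246B, deposits +$246B.
OMO purchase (from banks) $364 billion: reserves +$364B, deposits 0.
Currency withdrawal $227 billion: reserves −$227B, deposits −$227B.
Totals: Δreserves = +$758B, Δdeposits = +$394B.
Δrequired reserves = 2% × +$394B = +$7.88B.
Δexcess reserves = Δreserves − Δrequired = +$758B − (+$7.88B) = +$750.12 billion.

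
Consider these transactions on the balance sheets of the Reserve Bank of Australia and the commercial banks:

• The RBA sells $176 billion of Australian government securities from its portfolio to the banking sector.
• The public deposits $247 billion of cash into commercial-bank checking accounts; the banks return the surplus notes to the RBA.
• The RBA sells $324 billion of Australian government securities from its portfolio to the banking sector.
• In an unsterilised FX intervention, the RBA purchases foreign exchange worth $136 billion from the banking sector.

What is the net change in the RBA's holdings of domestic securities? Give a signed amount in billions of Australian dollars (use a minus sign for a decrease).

RBA balance sheet:
  Assets:      Securities −$500B, Foreign assets +$136B
  Liabilities: Bank reserves −$117B, Currency in circulation −$247B
So the change in the RBA's holdings of domestic securities is -$500 billion.

-$500 billion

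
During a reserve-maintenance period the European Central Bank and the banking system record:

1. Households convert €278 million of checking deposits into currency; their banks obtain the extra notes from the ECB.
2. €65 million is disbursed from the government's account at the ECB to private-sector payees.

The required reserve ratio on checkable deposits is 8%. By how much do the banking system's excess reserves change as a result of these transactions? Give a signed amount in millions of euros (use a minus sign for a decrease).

-€195.96 million

Currency withdrawal €278 million: reserves −€278M, deposits −€278M.
Government spending €65 million: reserves +€65M, deposits +€65M.
Totals: Δreserves = −€213M, Δdeposits = −€213M.
Δrequired reserves = 8% × −€213M = −€17.04M.
Δexcess reserves = Δreserves − Δrequired = −€213M − (−€17.04M) = -€195.96 million.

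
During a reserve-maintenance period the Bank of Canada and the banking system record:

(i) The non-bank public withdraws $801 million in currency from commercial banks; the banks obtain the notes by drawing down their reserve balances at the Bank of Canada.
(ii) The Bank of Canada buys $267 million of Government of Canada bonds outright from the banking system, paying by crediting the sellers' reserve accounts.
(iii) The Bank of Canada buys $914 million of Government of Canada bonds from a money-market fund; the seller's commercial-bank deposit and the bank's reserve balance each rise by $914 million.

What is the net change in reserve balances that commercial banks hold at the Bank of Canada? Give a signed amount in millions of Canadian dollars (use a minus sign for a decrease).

Bank of Canada balance sheet:
  Assets:      Securities +$1181M
  Liabilities: Bank reserves +$380M, Currency in circulation +$801M
Commercial banking system:
  Assets:      Reserves at CB +$380M, Securities −$267M
  Liabilities: Checkable deposits +$113M
So the change in reserve balances that commercial banks hold at the Bank of Canada is +$380 million.

+$380 million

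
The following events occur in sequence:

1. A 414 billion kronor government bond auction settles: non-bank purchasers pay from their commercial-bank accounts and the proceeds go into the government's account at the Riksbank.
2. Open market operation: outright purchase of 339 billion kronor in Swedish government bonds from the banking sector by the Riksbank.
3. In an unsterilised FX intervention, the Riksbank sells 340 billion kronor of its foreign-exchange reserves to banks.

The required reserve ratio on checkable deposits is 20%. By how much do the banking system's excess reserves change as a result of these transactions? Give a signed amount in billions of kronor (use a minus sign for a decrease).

Government account inflow 414 billion kronor: reserves −414B, deposits −414B.
OMO purchase (from banks) 339 billion kronor: reserves +339B, deposits 0.
FX sale 340 billion kronor: reserves −340B, deposits 0.
Totals: Δreserves = −415B, Δdeposits = −414B.
Δrequired reserves = 20% × −414B = −82.8B.
Δexcess reserves = Δreserves − Δrequired = −415B − (−82.8B) = -332.2 billion.

-332.2 billion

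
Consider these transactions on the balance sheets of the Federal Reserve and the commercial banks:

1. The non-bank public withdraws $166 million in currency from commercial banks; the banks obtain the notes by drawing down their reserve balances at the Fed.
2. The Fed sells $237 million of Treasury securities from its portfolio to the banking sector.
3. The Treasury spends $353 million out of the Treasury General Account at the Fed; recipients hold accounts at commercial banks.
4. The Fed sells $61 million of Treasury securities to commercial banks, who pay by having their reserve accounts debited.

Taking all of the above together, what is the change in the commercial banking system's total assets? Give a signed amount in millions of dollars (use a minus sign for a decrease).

Fed balance sheet:
  Assets:      Securities −$298M
  Liabilities: Bank reserves −$111M, Currency in circulation +$166M, Government deposits −$353M
Commercial banking system:
  Assets:      Reserves at CB −$111M, Securities +$298M
  Liabilities: Checkable deposits +$187M
Change in total bank assets = +$187 million.

+$187 million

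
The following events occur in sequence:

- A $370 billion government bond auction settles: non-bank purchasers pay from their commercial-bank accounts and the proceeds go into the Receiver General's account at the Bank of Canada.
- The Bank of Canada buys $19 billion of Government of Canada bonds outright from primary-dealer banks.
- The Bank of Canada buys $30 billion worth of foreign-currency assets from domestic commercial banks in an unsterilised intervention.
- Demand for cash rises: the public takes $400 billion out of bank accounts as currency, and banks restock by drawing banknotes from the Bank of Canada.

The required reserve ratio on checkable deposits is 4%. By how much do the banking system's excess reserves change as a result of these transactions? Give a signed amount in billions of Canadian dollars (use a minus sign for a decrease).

-$690.2 billion

Government account inflow $370 billion: reserves −$370B, deposits −$370B.
OMO purchase (from banks) $19 billion: reserves +$19B, deposits 0.
FX purchase $30 billion: reserves +$30B, deposits 0.
Currency withdrawal $400 billion: reserves −$400B, deposits −$400B.
Totals: Δreserves = −$721B, Δdeposits = −$770B.
Δrequired reserves = 4% × −$770B = −$30.8B.
Δexcess reserves = Δreserves − Δrequired = −$721B − (−$30.8B) = -$690.2 billion.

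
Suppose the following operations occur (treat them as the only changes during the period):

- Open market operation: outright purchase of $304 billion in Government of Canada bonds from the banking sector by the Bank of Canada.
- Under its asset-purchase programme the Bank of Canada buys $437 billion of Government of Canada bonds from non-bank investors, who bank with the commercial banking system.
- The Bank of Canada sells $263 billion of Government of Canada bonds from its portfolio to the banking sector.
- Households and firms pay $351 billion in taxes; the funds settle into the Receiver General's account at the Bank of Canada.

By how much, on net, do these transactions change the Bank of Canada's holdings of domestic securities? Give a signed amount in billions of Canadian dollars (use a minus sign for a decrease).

+$478 billion

OMO purchase (from banks) $304 billion: securities added to the Bank of Canada's portfolio → +$304B.
Asset purchase (from non-banks) $437 billion: securities added to the Bank of Canada's portfolio → +$437B.
OMO sale (to banks) $263 billion: securities removed from the Bank of Canada's portfolio → −$263B.
Government account inflow $351 billion: the Bank of Canada's securities portfolio is untouched → 0.
Net: 304 + 437 − 263 + 0 = +$478 billion.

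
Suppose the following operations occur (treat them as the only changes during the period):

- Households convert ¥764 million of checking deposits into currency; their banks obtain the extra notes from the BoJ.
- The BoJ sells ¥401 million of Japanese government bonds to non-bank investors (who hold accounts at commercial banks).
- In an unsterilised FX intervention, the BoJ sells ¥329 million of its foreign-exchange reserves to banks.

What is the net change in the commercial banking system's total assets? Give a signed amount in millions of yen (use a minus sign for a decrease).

-¥1165 million

Currency withdrawal ¥764 million: bank balance sheets shrink → −¥764M.
Asset sale (to non-banks) ¥401 million: bank balance sheets shrink → −¥401M.
FX sale ¥329 million: just an asset swap on bank balance sheets → 0.
Net: −764 − 401 + 0 = -¥1165 million.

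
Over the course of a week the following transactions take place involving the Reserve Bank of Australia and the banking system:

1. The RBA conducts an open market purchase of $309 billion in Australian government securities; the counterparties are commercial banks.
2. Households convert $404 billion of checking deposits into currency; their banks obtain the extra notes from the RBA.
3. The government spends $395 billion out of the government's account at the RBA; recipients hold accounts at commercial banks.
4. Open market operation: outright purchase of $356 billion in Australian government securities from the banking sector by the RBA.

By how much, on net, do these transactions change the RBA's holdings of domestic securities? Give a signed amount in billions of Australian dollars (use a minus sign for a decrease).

+$665 billion

RBA balance sheet:
  Assets:      Securities +$665B
  Liabilities: Bank reserves +$656B, Currency in circulation +$404B, Government deposits −$395B
So the change in the RBA's holdings of domestic securities is +$665 billion.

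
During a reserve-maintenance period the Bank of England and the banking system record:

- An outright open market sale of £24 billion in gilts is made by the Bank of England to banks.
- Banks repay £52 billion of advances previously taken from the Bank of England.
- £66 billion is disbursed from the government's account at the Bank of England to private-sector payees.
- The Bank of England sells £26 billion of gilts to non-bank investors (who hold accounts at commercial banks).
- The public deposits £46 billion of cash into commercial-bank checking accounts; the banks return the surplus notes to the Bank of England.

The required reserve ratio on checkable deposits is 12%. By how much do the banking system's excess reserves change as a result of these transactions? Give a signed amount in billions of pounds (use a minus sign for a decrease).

OMO sale (to banks) £24 billion: reserves −£24B, deposits 0.
Discount-window repayment £52 billion: reserves −£52B, deposits 0.
Government spending £66 billion: reserves +£66B, deposits +£66B.
Asset sale (to non-banks) £26 billion: reserves −£26B, deposits −£26B.
Currency deposit £46 billion: reserves +£46B, deposits +£46B.
Totals: Δreserves = +£10B, Δdeposits = +£86B.
Δrequired reserves = 12% × +£86B = +£10.32B.
Δexcess reserves = Δreserves − Δrequired = +£10B − (+£10.32B) = -£0.32 billion.

-£0.32 billion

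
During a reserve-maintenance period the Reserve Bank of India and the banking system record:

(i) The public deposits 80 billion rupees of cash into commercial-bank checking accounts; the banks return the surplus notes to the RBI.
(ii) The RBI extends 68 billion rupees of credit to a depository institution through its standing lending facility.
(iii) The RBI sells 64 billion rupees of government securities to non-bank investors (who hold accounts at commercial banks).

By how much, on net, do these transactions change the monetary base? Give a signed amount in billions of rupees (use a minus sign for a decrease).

Currency deposit 80 billion rupees: just a shift between currency and reserves — both are base money → 0.
Discount-window loan 68 billion rupees: RBI balance sheet expands → +68B.
Asset sale (to non-banks) 64 billion rupees: RBI balance sheet contracts → −64B.
Net: 0 + 68 − 64 = +4 billion.

+4 billion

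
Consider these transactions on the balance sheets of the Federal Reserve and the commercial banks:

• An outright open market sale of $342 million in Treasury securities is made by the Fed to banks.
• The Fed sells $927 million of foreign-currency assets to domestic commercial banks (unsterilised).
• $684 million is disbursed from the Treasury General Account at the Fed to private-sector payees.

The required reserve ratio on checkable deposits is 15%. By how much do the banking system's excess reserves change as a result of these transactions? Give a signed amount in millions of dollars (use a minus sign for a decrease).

OMO sale (to banks) $342 million: reserves −$342M, deposits 0.
FX sale $927 million: reserves −$927M, deposits 0.
Government spending $684 million: reserves +$684M, deposits +$684M.
Totals: Δreserves = −$585M, Δdeposits = +$684M.
Δrequired reserves = 15% × +$684M = +$102.6M.
Δexcess reserves = Δreserves − Δrequired = −$585M − (+$102.6M) = -$687.6 million.

-$687.6 million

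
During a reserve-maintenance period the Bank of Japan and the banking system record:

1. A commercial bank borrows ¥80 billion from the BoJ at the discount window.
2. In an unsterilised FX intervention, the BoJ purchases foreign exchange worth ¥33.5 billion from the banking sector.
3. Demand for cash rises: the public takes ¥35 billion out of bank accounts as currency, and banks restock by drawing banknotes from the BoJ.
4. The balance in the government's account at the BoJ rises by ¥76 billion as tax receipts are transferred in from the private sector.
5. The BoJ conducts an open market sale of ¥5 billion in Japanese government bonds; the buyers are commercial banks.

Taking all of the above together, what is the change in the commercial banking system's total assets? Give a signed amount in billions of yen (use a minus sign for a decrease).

BoJ balance sheet:
  Assets:      Securities −¥5B, Loans to banks +¥80B, Foreign assets +¥33.5B
  Liabilities: Bank reserves −¥2.5B, Currency in circulation +¥35B, Government deposits +¥76B
Commercial banking system:
  Assets:      Reserves at CB −¥2.5B, Securities +¥5B, Foreign assets −¥33.5B
  Liabilities: Checkable deposits −¥111B, Borrowings from CB +¥80B
Change in total bank assets = -¥31 billion.

-¥31 billion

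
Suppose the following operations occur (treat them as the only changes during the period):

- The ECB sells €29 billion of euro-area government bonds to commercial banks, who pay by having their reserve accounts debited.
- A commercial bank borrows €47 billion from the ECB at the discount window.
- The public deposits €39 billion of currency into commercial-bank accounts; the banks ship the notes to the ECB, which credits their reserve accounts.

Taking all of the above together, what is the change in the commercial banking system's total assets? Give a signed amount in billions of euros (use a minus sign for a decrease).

ECB balance sheet:
  Assets:      Securities −€29B, Loans to banks +€47B
  Liabilities: Bank reserves +€57B, Currency in circulation −€39B
Commercial banking system:
  Assets:      Reserves at CB +€57B, Securities +€29B
  Liabilities: Checkable deposits +€39B, Borrowings from CB +€47B
Change in total bank assets = +€86 billion.

+€86 billion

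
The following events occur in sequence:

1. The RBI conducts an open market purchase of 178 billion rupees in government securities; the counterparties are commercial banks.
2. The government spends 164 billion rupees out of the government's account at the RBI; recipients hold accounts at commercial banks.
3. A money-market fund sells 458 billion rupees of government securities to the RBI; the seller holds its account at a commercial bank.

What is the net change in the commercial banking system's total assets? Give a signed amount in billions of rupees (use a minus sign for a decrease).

+622 billion

RBI balance sheet:
  Assets:      Securities +636B
  Liabilities: Bank reserves +800B, Government deposits −164B
Commercial banking system:
  Assets:      Reserves at CB +800B, Securities −178B
  Liabilities: Checkable deposits +622B
Change in total bank assets = +622 billion.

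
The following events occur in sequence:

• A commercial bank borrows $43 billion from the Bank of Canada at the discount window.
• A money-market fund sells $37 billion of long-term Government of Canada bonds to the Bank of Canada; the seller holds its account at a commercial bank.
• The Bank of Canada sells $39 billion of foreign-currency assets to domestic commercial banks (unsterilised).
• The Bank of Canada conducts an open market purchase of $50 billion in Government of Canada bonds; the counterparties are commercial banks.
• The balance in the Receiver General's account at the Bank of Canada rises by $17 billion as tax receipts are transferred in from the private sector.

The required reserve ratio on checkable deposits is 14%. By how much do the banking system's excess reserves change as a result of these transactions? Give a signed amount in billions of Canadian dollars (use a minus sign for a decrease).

Discount-window loan $43 billion: reserves +$43B, deposits 0.
Asset purchase (from non-banks) $37 billion: reserves +$37B, deposits +$37B.
FX sale $39 billion: reserves −$39B, deposits 0.
OMO purchase (from banks) $50 billion: reserves +$50B, deposits 0.
Government account inflow $17 billion: reserves −$17B, deposits −$17B.
Totals: Δreserves = +$74B, Δdeposits = +$20B.
Δrequired reserves = 14% × +$20B = +$2.8B.
Δexcess reserves = Δreserves − Δrequired = +$74B − (+$2.8B) = +$71.2 billion.

+$71.2 billion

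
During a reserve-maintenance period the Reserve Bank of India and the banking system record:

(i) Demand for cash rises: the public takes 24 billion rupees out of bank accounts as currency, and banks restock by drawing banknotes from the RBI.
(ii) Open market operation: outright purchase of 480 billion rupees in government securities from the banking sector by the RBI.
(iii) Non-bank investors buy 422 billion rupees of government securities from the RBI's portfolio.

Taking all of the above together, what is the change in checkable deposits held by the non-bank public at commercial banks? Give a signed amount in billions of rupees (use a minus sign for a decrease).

Currency withdrawal 24 billion rupees: non-bank counterparties' bank balances fall → −24B.
OMO purchase (from banks) 480 billion rupees: the counterparty is a bank, so public deposits are unchanged → 0.
Asset sale (to non-banks) 422 billion rupees: non-bank counterparties' bank balances fall → −422B.
Net: −24 + 0 − 422 = -446 billion.

-446 billion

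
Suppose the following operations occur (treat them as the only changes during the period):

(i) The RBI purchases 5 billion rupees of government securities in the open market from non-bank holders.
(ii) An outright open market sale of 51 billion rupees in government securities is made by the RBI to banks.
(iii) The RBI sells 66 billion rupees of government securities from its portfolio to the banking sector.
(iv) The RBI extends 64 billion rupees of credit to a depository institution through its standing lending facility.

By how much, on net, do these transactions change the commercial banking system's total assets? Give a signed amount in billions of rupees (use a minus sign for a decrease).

+69 billion

Asset purchase (from non-banks) 5 billion rupees: bank balance sheets expand → +5B.
OMO sale (to banks) 51 billion rupees: just an asset swap on bank balance sheets → 0.
OMO sale (to banks) 66 billion rupees: just an asset swap on bank balance sheets → 0.
Discount-window loan 64 billion rupees: bank balance sheets expand → +64B.
Net: 5 + 0 + 0 + 64 = +69 billion.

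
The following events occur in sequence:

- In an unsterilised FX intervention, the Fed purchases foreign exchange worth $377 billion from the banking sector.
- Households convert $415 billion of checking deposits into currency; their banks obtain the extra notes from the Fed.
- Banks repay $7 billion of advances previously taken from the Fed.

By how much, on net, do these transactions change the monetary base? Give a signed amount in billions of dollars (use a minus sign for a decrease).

+$370 billion

Fed balance sheet:
  Assets:      Loans to banks −$7B, Foreign assets +$377B
  Liabilities: Bank reserves −$45B, Currency in circulation +$415B
Commercial banking system:
  Assets:      Reserves at CB −$45B, Foreign assets −$377B
  Liabilities: Checkable deposits −$415B, Borrowings from CB −$7B
Monetary base = currency + reserves: +$415B + (−$45B) = +$370 billion.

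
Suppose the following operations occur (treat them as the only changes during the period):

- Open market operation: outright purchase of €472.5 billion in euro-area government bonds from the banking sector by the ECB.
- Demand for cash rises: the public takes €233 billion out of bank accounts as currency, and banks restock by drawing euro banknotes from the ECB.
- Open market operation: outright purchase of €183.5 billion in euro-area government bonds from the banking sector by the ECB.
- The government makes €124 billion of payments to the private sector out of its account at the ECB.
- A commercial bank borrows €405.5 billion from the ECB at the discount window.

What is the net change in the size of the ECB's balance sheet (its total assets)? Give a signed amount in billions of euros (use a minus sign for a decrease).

+€1061.5 billion

ECB balance sheet:
  Assets:      Securities +€656B, Loans to banks +€405.5B
  Liabilities: Bank reserves +€952.5B, Currency in circulation +€233B, Government deposits −€124B
Change in total ECB assets = +€1061.5 billion.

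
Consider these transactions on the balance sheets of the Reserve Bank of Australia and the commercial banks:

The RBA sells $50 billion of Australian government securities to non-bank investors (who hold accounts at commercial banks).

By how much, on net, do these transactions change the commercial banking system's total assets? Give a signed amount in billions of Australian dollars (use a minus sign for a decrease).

Asset sale (to non-banks) $50 billion: bank balance sheets shrink → −$50B.

-$50 billion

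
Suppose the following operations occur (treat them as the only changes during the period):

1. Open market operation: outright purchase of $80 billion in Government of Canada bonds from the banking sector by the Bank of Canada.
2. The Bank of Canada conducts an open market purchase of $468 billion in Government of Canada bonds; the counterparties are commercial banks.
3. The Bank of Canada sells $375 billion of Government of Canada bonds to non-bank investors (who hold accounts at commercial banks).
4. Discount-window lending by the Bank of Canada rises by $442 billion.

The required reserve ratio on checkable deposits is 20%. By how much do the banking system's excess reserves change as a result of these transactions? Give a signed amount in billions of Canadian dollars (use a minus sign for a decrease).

OMO purchase (from banks) $80 billion: reserves +$80B, deposits 0.
OMO purchase (from banks) $468 billion: reserves +$468B, deposits 0.
Asset sale (to non-banks) $375 billion: reserves −$375B, deposits −$375B.
Discount-window loan $442 billion: reserves +$442B, deposits 0.
Totals: Δreserves = +$615B, Δdeposits = −$375B.
Δrequired reserves = 20% × −$375B = −$75B.
Δexcess reserves = Δreserves − Δrequired = +$615B − (−$75B) = +$690 billion.

+$690 billion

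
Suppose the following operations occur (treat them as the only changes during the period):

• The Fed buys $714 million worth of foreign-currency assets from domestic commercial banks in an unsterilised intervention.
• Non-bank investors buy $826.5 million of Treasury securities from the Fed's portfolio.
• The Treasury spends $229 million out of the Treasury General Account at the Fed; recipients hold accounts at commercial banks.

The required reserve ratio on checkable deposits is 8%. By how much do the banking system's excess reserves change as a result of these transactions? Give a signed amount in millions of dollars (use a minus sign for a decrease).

+$164.3 million

FX purchase $714 million: reserves +$714M, deposits 0.
Asset sale (to non-banks) $826.5 million: reserves −$826.5M, deposits −$826.5M.
Government spending $229 million: reserves +$229M, deposits +$229M.
Totals: Δreserves = +$116.5M, Δdeposits = −$597.5M.
Δrequired reserves = 8% × −$597.5M = −$47.8M.
Δexcess reserves = Δreserves − Δrequired = +$116.5M − (−$47.8M) = +$164.3 million.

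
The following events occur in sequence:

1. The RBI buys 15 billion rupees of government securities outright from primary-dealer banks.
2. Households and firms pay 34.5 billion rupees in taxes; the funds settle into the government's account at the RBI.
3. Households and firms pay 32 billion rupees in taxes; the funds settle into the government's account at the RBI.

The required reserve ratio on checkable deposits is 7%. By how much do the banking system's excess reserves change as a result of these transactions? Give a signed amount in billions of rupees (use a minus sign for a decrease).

OMO purchase (from banks) 15 billion rupees: reserves +15B, deposits 0.
Government account inflow 34.5 billion rupees: reserves −34.5B, deposits −34.5B.
Government account inflow 32 billion rupees: reserves −32B, deposits −32B.
Totals: Δreserves = −51.5B, Δdeposits = −66.5B.
Δrequired reserves = 7% × −66.5B = −4.655B.
Δexcess reserves = Δreserves − Δrequired = −51.5B − (−4.655B) = -46.845 billion.

-46.845 billion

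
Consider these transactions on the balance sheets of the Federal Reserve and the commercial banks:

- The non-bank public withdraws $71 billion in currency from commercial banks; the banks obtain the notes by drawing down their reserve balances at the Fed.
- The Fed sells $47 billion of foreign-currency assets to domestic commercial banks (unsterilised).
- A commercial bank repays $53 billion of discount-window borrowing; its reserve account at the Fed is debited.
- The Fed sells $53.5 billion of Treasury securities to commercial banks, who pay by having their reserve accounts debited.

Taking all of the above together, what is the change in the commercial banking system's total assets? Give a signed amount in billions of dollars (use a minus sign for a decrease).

-$124 billion

Fed balance sheet:
  Assets:      Securities −$53.5B, Loans to banks −$53B, Foreign assets −$47B
  Liabilities: Bank reserves −$224.5B, Currency in circulation +$71B
Commercial banking system:
  Assets:      Reserves at CB −$224.5B, Securities +$53.5B, Foreign assets +$47B
  Liabilities: Checkable deposits −$71B, Borrowings from CB −$53B
Change in total bank assets = -$124 billion.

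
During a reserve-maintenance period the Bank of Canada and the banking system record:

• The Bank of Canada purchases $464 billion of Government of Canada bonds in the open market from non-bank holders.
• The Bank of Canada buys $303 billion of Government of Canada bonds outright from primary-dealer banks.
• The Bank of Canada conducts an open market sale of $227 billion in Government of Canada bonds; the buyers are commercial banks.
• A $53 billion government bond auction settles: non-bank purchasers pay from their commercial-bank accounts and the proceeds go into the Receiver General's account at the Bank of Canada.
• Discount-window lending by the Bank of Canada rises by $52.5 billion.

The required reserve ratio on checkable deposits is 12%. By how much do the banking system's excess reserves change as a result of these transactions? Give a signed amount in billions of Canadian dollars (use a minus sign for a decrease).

Asset purchase (from non-banks) $464 billion: reserves +$464B, deposits +$464B.
OMO purchase (from banks) $303 billion: reserves +$303B, deposits 0.
OMO sale (to banks) $227 billion: reserves −$227B, deposits 0.
Government account inflow $53 billion: reserves −$53B, deposits −$53B.
Discount-window loan $52.5 billion: reserves +$52.5B, deposits 0.
Totals: Δreserves = +$539.5B, Δdeposits = +$411B.
Δrequired reserves = 12% × +$411B = +$49.32B.
Δexcess reserves = Δreserves − Δrequired = +$539.5B − (+$49.32B) = +$490.18 billion.

+$490.18 billion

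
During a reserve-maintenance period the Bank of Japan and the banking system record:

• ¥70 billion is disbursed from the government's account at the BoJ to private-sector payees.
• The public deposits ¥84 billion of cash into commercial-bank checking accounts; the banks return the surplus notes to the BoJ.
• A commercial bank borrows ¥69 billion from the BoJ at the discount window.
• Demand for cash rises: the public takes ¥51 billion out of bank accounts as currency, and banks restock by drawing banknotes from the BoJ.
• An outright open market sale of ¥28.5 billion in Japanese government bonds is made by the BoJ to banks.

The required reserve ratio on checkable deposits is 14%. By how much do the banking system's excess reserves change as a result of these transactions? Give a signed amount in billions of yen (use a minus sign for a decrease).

+¥129.08 billion

Government spending ¥70 billion: reserves +¥70B, deposits +¥70B.
Currency deposit ¥84 billion: reserves +¥84B, deposits +¥84B.
Discount-window loan ¥69 billion: reserves +¥69B, deposits 0.
Currency withdrawal ¥51 billion: reserves −¥51B, deposits −¥51B.
OMO sale (to banks) ¥28.5 billion: reserves −¥28.5B, deposits 0.
Totals: Δreserves = +¥143.5B, Δdeposits = +¥103B.
Δrequired reserves = 14% × +¥103B = +¥14.42B.
Δexcess reserves = Δreserves − Δrequired = +¥143.5B − (+¥14.42B) = +¥129.08 billion.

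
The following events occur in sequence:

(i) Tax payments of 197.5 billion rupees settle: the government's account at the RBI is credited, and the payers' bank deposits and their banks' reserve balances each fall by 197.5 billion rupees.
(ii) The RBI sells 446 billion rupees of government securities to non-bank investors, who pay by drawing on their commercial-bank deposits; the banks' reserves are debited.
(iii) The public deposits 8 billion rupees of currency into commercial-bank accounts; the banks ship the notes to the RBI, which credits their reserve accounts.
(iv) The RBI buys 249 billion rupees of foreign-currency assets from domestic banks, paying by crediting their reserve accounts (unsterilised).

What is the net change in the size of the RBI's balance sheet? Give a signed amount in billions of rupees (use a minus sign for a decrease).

-197 billion

Government account inflow 197.5 billion rupees: only the composition of liabilities changes → 0.
Asset sale (to non-banks) 446 billion rupees: an RBI asset is shed → −446B.
Currency deposit 8 billion rupees: only the composition of liabilities changes → 0.
FX purchase 249 billion rupees: an RBI asset is acquired → +249B.
Net: 0 − 446 + 0 + 249 = -197 billion.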